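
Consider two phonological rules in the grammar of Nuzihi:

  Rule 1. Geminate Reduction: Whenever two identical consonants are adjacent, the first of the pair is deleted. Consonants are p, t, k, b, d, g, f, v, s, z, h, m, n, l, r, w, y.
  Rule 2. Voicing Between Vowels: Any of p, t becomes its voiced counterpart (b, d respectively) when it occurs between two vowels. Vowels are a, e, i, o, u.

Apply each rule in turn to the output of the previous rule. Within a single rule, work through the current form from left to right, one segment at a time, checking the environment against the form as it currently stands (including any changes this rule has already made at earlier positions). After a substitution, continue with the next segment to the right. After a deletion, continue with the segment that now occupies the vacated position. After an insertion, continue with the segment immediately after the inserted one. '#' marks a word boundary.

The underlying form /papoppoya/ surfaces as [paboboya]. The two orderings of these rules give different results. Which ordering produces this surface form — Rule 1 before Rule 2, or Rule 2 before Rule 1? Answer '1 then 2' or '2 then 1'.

1 then 2

Order 1 then 2:
  1 Geminate Reduction: [papoppoya] → [papopoya]
  2 Voicing Between Vowels: [papopoya] → [paboboya]
  result: [paboboya]
Order 2 then 1:
  2 Voicing Between Vowels: [papoppoya] → [paboppoya]
  1 Geminate Reduction: [paboppoya] → [pabopoya]
  result: [pabopoya]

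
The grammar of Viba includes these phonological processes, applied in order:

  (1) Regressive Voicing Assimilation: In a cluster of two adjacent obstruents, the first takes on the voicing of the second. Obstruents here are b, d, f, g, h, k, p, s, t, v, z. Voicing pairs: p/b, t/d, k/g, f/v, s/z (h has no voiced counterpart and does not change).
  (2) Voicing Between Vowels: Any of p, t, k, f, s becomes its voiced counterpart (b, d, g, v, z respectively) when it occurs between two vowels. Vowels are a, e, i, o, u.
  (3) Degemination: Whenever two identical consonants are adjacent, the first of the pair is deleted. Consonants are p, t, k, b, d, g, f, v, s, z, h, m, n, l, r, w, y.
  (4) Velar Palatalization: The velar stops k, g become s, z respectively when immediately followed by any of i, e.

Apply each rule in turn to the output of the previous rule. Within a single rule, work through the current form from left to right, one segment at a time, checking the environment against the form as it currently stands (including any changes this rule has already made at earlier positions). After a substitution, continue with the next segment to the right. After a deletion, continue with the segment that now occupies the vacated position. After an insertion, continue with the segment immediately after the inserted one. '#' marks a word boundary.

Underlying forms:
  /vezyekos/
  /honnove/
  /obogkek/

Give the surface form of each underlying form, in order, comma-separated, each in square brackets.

[vezyegos], [honove], [obosek]

/vezyekos/:
  (1) Regressive Voicing Assimilation: no change — [vezyekos]
  (2) Voicing Between Vowels: [vezyekos] → [vezyegos]
  (3) Degemination: no change — [vezyegos]
  (4) Velar Palatalization: no change — [vezyegos]
/honnove/:
  (1) Regressive Voicing Assimilation: no change — [honnove]
  (2) Voicing Between Vowels: no change — [honnove]
  (3) Degemination: [honnove] → [honove]
  (4) Velar Palatalization: no change — [honove]
/obogkek/:
  (1) Regressive Voicing Assimilation: [obogkek] → [obokkek]
  (2) Voicing Between Vowels: no change — [obokkek]
  (3) Degemination: [obokkek] → [obokek]
  (4) Velar Palatalization: [obokek] → [obosek]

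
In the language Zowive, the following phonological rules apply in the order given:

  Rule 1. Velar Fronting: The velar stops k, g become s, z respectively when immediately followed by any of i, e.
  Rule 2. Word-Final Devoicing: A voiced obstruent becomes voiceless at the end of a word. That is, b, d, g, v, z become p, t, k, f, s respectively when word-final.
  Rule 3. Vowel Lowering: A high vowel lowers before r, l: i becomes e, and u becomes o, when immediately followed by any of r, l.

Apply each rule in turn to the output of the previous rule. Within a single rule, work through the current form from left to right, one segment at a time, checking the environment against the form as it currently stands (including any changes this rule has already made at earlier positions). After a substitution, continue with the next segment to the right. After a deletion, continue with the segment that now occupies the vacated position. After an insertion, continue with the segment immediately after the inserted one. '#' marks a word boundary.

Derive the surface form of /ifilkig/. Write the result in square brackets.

Rule 1 Velar Fronting: [ifilkig] → [ifilsig]
Rule 2 Word-Final Devoicing: [ifilsig] → [ifilsik]
Rule 3 Vowel Lowering: [ifilsik] → [ifelsik]

[ifelsik]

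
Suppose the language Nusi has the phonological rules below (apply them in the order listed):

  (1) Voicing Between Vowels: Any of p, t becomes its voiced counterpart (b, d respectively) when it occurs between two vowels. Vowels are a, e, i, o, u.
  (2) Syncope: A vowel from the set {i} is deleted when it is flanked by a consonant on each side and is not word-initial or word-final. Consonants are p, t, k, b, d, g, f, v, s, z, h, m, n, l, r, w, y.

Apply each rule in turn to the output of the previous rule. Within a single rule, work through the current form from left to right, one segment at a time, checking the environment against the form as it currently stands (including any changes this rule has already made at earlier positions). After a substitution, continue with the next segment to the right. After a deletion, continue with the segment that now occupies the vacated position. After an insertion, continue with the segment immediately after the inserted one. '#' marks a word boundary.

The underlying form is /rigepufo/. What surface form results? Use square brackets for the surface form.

(1) Voicing Between Vowels: [rigepufo] → [rigebufo]
(2) Syncope: [rigebufo] → [rgebufo]

[rgebufo]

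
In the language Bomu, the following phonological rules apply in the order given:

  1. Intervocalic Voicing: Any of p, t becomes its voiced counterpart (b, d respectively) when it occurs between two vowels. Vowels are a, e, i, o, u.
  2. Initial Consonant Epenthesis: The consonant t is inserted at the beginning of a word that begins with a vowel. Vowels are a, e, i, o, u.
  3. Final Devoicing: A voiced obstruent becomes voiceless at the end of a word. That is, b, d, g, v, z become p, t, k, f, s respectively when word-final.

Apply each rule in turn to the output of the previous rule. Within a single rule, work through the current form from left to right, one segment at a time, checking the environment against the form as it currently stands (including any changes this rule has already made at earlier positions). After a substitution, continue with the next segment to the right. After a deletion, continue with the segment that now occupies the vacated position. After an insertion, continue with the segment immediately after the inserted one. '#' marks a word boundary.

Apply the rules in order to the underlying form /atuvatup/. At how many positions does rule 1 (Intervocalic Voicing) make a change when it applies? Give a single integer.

1 Intervocalic Voicing: [atuvatup] → [aduvadup]
2 Initial Consonant Epenthesis: [aduvadup] → [taduvadup]
3 Final Devoicing: no change — [taduvadup]
Rule 1 changed 2 position(s).

2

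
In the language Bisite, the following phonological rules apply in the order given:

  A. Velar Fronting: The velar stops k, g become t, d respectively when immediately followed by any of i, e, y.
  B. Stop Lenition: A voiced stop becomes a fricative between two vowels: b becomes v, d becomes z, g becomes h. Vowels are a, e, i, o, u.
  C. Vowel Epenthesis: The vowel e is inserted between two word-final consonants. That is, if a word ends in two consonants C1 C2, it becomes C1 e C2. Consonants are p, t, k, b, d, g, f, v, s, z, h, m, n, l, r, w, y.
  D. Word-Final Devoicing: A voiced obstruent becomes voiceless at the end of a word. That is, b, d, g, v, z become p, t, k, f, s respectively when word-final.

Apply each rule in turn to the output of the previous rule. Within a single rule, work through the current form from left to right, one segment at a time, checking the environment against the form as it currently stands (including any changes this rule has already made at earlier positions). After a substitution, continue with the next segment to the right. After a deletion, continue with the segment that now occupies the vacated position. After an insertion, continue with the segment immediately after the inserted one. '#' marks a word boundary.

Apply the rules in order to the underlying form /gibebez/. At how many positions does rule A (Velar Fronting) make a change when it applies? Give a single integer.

A Velar Fronting: [gibebez] → [dibebez]
B Stop Lenition: [dibebez] → [divevez]
C Vowel Epenthesis: no change — [divevez]
D Word-Final Devoicing: [divevez] → [diveves]
Rule A changed 1 position(s).

1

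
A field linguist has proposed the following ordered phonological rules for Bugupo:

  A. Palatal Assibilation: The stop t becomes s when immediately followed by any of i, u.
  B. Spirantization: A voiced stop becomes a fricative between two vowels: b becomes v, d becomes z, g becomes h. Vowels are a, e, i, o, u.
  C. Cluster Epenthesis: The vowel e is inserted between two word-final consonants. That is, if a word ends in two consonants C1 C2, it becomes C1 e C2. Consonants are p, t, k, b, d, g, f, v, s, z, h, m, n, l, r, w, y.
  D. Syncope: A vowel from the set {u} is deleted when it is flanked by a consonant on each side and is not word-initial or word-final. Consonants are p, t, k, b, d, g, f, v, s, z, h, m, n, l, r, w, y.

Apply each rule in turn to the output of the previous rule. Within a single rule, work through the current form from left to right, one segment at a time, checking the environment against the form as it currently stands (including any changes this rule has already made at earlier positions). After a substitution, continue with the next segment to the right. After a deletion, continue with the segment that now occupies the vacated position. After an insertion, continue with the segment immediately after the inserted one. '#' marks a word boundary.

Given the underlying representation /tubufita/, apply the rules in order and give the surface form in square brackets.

A Palatal Assibilation: [tubufita] → [subufita]
B Spirantization: [subufita] → [suvufita]
C Cluster Epenthesis: no change — [suvufita]
D Syncope: [suvufita] → [svfita]

[svfita]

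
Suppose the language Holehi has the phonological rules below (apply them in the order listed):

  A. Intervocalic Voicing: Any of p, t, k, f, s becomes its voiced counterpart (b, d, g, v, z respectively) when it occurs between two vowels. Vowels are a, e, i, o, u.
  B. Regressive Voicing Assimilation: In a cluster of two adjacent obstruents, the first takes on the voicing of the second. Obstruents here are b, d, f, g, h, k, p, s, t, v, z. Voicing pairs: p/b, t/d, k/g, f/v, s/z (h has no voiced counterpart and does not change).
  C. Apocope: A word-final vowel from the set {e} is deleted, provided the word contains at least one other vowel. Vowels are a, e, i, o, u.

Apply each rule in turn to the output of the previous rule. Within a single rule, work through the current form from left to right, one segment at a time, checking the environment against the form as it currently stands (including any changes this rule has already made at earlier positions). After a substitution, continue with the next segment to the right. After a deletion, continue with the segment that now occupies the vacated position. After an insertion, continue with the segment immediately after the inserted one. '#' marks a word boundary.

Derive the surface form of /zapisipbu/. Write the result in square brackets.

A Intervocalic Voicing: [zapisipbu] → [zabizipbu]
B Regressive Voicing Assimilation: [zabizipbu] → [zabizibbu]
C Apocope: no change — [zabizibbu]

[zabizibbu]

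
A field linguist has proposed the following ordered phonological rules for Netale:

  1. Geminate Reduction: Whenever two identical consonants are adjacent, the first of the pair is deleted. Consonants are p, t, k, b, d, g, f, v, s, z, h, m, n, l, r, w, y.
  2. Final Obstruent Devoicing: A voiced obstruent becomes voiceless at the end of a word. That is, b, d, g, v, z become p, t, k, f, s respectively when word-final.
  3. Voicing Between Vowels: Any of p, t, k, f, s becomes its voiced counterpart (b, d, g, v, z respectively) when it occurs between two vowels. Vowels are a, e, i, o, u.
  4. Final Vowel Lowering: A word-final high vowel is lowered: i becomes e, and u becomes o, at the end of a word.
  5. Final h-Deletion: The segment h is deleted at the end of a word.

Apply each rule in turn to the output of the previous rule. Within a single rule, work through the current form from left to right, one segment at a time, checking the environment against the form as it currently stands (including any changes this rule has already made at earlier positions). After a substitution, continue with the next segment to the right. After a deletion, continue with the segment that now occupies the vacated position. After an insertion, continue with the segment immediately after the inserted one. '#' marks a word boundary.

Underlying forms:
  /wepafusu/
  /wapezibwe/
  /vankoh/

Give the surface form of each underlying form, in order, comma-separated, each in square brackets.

[webavuzo], [wabezibwe], [vanko]

/wepafusu/:
  1 Geminate Reduction: no change — [wepafusu]
  2 Final Obstruent Devoicing: no change — [wepafusu]
  3 Voicing Between Vowels: [wepafusu] → [webavuzu]
  4 Final Vowel Lowering: [webavuzu] → [webavuzo]
  5 Final h-Deletion: no change — [webavuzo]
/wapezibwe/:
  1 Geminate Reduction: no change — [wapezibwe]
  2 Final Obstruent Devoicing: no change — [wapezibwe]
  3 Voicing Between Vowels: [wapezibwe] → [wabezibwe]
  4 Final Vowel Lowering: no change — [wabezibwe]
  5 Final h-Deletion: no change — [wabezibwe]
/vankoh/:
  1 Geminate Reduction: no change — [vankoh]
  2 Final Obstruent Devoicing: no change — [vankoh]
  3 Voicing Between Vowels: no change — [vankoh]
  4 Final Vowel Lowering: no change — [vankoh]
  5 Final h-Deletion: [vankoh] → [vanko]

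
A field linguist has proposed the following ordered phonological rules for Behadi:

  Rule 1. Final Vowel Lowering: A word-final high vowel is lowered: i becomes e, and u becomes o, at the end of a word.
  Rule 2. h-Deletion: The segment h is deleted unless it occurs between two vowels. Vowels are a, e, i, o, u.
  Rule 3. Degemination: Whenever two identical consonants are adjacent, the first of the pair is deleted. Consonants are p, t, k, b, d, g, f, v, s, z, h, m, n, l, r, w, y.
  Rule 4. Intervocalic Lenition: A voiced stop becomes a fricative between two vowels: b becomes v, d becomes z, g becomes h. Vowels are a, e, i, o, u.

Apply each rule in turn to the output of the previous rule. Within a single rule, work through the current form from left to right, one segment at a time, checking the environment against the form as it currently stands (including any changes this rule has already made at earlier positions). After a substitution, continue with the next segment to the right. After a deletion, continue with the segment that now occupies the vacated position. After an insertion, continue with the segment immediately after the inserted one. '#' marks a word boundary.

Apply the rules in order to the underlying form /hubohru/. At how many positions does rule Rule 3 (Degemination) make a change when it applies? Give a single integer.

0

Rule 1 Final Vowel Lowering: [hubohru] → [hubohro]
Rule 2 h-Deletion: [hubohro] → [uboro]
Rule 3 Degemination: no change — [uboro]
Rule 4 Intervocalic Lenition: [uboro] → [uvoro]
Rule Rule 3 changed 0 position(s).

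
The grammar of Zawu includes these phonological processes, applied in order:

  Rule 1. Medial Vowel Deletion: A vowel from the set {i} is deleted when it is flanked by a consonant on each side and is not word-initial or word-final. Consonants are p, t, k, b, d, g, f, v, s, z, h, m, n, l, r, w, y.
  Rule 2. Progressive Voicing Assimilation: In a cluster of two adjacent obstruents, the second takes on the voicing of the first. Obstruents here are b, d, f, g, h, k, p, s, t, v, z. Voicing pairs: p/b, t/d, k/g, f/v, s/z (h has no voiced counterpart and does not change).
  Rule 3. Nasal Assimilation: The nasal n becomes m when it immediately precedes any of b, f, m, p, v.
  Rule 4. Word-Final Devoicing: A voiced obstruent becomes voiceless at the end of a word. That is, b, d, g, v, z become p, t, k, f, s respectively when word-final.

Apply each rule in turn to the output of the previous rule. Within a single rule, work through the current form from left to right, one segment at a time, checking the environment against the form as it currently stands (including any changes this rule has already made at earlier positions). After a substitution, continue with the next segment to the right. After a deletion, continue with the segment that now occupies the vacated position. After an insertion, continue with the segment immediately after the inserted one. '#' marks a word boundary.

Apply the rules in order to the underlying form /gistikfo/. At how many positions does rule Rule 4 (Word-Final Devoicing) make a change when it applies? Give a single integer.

0

Rule 1 Medial Vowel Deletion: [gistikfo] → [gstkfo]
Rule 2 Progressive Voicing Assimilation: [gstkfo] → [gzdgvo]
Rule 3 Nasal Assimilation: no change — [gzdgvo]
Rule 4 Word-Final Devoicing: no change — [gzdgvo]
Rule Rule 4 changed 0 position(s).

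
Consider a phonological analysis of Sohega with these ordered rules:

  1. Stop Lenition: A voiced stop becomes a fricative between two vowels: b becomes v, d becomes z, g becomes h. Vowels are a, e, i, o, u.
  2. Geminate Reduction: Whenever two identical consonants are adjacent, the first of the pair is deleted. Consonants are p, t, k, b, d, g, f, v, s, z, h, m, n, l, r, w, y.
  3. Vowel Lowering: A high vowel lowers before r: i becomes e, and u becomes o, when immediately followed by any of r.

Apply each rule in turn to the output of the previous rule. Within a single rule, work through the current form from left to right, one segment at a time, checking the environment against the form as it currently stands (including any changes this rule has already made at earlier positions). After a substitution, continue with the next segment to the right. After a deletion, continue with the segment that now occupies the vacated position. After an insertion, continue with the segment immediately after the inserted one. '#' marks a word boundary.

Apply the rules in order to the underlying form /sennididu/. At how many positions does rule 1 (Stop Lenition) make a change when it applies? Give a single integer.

1 Stop Lenition: [sennididu] → [sennizizu]
2 Geminate Reduction: [sennizizu] → [senizizu]
3 Vowel Lowering: no change — [senizizu]
Rule 1 changed 2 position(s).

2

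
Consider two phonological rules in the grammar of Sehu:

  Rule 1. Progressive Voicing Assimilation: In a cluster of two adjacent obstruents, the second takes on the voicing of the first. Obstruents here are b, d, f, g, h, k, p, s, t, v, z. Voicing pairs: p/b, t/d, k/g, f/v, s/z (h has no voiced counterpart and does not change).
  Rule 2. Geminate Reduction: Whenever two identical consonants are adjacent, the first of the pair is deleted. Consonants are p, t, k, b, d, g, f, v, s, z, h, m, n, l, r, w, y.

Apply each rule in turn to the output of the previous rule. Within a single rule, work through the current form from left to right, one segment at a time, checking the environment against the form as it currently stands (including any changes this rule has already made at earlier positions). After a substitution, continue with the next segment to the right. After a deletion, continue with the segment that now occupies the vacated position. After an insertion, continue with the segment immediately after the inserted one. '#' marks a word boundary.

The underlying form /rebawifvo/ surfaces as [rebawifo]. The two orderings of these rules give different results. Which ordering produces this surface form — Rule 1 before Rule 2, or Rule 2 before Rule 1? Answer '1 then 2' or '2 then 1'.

1 then 2

Order 1 then 2:
  1 Progressive Voicing Assimilation: [rebawifvo] → [rebawiffo]
  2 Geminate Reduction: [rebawiffo] → [rebawifo]
  result: [rebawifo]
Order 2 then 1:
  2 Geminate Reduction: no change — [rebawifvo]
  1 Progressive Voicing Assimilation: [rebawifvo] → [rebawiffo]
  result: [rebawiffo]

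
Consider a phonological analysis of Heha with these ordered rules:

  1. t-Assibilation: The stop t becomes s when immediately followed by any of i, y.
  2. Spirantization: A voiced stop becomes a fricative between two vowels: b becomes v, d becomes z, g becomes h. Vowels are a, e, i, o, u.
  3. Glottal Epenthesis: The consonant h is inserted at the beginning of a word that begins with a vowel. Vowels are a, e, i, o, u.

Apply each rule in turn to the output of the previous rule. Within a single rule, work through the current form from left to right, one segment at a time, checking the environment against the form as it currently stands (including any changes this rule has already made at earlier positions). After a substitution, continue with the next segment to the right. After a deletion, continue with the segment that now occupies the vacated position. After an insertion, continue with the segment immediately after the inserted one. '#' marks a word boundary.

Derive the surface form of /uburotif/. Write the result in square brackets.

[huvurosif]

1 t-Assibilation: [uburotif] → [uburosif]
2 Spirantization: [uburosif] → [uvurosif]
3 Glottal Epenthesis: [uvurosif] → [huvurosif]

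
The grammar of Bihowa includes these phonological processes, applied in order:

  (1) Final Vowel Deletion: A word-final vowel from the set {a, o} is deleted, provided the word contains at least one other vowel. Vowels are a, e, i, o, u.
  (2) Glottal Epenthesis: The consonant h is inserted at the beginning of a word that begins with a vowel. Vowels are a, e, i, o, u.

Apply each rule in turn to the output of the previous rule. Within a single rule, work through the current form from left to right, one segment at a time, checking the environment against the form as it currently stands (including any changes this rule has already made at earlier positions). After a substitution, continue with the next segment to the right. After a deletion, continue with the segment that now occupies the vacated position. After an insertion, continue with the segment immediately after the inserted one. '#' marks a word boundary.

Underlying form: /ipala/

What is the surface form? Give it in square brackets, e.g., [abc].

(1) Final Vowel Deletion: [ipala] → [ipal]
(2) Glottal Epenthesis: [ipal] → [hipal]

[hipal]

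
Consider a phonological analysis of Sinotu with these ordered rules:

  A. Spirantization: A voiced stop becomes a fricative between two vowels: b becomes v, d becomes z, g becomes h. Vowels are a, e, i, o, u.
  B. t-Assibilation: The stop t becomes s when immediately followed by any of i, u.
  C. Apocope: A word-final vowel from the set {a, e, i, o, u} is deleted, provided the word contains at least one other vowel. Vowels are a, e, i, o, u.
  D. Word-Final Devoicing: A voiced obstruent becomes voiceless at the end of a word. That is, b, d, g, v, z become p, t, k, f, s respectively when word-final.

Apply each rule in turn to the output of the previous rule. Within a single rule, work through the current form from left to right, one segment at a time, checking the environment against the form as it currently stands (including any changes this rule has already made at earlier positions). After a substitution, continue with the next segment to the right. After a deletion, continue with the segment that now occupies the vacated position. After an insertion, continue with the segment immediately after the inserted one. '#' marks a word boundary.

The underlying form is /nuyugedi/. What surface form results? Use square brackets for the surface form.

[nuyuhes]

A Spirantization: [nuyugedi] → [nuyuhezi]
B t-Assibilation: no change — [nuyuhezi]
C Apocope: [nuyuhezi] → [nuyuhez]
D Word-Final Devoicing: [nuyuhez] → [nuyuhes]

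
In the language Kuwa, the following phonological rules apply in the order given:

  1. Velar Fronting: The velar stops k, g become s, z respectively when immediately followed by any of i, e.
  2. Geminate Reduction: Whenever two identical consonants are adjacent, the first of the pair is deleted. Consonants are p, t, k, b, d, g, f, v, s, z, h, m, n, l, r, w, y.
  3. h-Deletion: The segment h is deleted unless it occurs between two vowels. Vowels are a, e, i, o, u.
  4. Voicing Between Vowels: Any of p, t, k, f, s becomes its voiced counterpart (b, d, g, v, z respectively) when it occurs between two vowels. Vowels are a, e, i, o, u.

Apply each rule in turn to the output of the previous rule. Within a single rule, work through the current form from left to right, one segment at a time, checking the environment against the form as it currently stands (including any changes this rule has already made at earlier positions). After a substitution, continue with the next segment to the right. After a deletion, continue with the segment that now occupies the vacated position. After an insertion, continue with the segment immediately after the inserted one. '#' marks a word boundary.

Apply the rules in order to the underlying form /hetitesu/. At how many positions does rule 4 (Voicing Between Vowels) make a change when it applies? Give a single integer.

1 Velar Fronting: no change — [hetitesu]
2 Geminate Reduction: no change — [hetitesu]
3 h-Deletion: [hetitesu] → [etitesu]
4 Voicing Between Vowels: [etitesu] → [edidezu]
Rule 4 changed 3 position(s).

3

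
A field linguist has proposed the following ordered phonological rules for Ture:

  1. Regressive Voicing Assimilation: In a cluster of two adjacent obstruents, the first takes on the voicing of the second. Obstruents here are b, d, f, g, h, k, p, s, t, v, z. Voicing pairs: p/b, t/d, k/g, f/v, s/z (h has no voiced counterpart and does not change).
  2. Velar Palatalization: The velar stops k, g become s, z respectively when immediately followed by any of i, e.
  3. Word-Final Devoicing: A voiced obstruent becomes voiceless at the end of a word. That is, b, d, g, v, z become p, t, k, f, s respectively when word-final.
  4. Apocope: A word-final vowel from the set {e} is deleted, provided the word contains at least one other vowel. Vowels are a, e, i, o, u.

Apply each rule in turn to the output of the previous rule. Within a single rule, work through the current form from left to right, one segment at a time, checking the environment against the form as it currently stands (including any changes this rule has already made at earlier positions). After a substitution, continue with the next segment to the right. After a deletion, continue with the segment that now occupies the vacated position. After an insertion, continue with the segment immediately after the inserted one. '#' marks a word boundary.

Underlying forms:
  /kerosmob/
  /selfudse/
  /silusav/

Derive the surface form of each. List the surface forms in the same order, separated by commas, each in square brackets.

/kerosmob/:
  1 Regressive Voicing Assimilation: no change — [kerosmob]
  2 Velar Palatalization: [kerosmob] → [serosmob]
  3 Word-Final Devoicing: [serosmob] → [serosmop]
  4 Apocope: no change — [serosmop]
/selfudse/:
  1 Regressive Voicing Assimilation: [selfudse] → [selfutse]
  2 Velar Palatalization: no change — [selfutse]
  3 Word-Final Devoicing: no change — [selfutse]
  4 Apocope: [selfutse] → [selfuts]
/silusav/:
  1 Regressive Voicing Assimilation: no change — [silusav]
  2 Velar Palatalization: no change — [silusav]
  3 Word-Final Devoicing: [silusav] → [silusaf]
  4 Apocope: no change — [silusaf]

[serosmop], [selfuts], [silusaf]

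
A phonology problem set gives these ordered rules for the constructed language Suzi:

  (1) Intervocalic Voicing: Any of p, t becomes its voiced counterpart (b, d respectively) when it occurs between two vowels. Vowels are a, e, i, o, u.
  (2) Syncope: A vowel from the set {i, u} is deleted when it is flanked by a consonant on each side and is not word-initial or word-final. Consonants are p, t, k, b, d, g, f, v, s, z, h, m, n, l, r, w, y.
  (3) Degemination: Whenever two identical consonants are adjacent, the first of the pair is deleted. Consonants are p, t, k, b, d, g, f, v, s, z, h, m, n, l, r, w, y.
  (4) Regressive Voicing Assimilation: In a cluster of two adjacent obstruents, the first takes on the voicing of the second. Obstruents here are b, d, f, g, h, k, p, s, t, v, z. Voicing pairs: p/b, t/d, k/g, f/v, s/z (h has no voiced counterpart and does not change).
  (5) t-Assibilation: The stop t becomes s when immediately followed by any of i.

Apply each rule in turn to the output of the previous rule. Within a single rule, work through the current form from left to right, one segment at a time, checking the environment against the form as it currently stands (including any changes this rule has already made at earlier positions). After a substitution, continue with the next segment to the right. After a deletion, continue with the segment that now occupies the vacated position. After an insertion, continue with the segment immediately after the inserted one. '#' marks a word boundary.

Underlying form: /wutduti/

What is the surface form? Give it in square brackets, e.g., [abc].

[wddi]

(1) Intervocalic Voicing: [wutduti] → [wutdudi]
(2) Syncope: [wutdudi] → [wtddi]
(3) Degemination: [wtddi] → [wtdi]
(4) Regressive Voicing Assimilation: [wtdi] → [wddi]
(5) t-Assibilation: no change — [wddi]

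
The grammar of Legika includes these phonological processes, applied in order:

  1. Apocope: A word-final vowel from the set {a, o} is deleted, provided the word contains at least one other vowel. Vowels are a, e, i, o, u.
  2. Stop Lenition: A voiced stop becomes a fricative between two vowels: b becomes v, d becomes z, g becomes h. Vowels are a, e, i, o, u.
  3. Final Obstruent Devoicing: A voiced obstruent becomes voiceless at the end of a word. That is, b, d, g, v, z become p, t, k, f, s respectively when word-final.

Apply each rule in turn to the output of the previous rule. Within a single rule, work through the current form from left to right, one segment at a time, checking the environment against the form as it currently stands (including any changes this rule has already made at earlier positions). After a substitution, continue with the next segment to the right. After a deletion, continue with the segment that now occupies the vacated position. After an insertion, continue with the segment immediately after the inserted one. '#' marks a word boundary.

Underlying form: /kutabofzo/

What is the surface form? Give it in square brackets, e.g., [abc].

[kutavofs]

1 Apocope: [kutabofzo] → [kutabofz]
2 Stop Lenition: [kutabofz] → [kutavofz]
3 Final Obstruent Devoicing: [kutavofz] → [kutavofs]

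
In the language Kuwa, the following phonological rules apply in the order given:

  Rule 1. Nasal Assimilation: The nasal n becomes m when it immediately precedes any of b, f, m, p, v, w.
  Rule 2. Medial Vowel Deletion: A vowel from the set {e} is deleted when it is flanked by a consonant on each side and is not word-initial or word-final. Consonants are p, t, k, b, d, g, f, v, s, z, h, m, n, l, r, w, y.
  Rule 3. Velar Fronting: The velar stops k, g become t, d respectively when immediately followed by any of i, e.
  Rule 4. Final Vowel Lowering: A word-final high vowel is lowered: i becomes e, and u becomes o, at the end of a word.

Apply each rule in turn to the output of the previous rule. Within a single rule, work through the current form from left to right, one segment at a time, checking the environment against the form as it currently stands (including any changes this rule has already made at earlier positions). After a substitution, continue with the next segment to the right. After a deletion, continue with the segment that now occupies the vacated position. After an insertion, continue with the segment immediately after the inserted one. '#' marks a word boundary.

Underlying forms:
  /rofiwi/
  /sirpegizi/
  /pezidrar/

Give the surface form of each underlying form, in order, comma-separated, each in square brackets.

[rofiwe], [sirpdize], [pzidrar]

/rofiwi/:
  Rule 1 Nasal Assimilation: no change — [rofiwi]
  Rule 2 Medial Vowel Deletion: no change — [rofiwi]
  Rule 3 Velar Fronting: no change — [rofiwi]
  Rule 4 Final Vowel Lowering: [rofiwi] → [rofiwe]
/sirpegizi/:
  Rule 1 Nasal Assimilation: no change — [sirpegizi]
  Rule 2 Medial Vowel Deletion: [sirpegizi] → [sirpgizi]
  Rule 3 Velar Fronting: [sirpgizi] → [sirpdizi]
  Rule 4 Final Vowel Lowering: [sirpdizi] → [sirpdize]
/pezidrar/:
  Rule 1 Nasal Assimilation: no change — [pezidrar]
  Rule 2 Medial Vowel Deletion: [pezidrar] → [pzidrar]
  Rule 3 Velar Fronting: no change — [pzidrar]
  Rule 4 Final Vowel Lowering: no change — [pzidrar]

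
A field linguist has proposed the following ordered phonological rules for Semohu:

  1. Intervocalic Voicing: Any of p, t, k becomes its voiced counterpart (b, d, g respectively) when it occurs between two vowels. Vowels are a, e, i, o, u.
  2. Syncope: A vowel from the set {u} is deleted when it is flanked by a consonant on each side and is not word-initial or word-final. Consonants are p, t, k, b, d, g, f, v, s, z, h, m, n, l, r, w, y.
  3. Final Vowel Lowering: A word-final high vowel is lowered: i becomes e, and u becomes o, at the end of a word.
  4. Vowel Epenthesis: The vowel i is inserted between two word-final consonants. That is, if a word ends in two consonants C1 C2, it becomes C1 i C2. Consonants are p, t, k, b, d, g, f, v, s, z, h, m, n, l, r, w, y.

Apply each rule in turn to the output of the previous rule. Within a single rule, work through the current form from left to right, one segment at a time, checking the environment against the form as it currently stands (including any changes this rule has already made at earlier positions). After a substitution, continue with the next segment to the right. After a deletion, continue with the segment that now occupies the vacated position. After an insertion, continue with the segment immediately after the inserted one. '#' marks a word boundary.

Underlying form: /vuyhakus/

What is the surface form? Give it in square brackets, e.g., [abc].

[vyhagis]

1 Intervocalic Voicing: [vuyhakus] → [vuyhagus]
2 Syncope: [vuyhagus] → [vyhags]
3 Final Vowel Lowering: no change — [vyhags]
4 Vowel Epenthesis: [vyhags] → [vyhagis]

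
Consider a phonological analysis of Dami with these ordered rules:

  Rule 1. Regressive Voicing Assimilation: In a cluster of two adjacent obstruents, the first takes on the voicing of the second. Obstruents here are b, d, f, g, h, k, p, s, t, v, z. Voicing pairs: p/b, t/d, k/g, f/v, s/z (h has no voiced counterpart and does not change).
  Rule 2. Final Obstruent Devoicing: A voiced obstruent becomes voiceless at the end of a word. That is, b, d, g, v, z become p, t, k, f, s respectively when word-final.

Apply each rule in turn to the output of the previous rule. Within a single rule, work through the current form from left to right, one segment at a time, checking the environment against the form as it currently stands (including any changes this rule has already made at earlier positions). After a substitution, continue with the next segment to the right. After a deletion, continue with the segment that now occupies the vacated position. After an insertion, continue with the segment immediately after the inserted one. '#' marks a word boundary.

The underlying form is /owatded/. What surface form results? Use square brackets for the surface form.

[owaddet]

Rule 1 Regressive Voicing Assimilation: [owatded] → [owadded]
Rule 2 Final Obstruent Devoicing: [owadded] → [owaddet]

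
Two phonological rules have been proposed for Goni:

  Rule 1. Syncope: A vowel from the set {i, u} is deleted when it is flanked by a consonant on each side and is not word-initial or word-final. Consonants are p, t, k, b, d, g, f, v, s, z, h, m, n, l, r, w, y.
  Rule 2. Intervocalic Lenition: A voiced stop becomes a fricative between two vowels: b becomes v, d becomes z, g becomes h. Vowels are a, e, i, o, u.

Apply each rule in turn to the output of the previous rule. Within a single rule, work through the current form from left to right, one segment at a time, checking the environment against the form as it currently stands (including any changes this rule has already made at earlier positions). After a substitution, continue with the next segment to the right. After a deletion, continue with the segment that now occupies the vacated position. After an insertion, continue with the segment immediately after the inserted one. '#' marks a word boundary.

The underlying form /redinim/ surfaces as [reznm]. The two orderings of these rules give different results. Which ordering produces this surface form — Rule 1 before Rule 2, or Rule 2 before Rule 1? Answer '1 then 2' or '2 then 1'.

2 then 1

Order 1 then 2:
  1 Syncope: [redinim] → [rednm]
  2 Intervocalic Lenition: no change — [rednm]
  result: [rednm]
Order 2 then 1:
  2 Intervocalic Lenition: [redinim] → [rezinim]
  1 Syncope: [rezinim] → [reznm]
  result: [reznm]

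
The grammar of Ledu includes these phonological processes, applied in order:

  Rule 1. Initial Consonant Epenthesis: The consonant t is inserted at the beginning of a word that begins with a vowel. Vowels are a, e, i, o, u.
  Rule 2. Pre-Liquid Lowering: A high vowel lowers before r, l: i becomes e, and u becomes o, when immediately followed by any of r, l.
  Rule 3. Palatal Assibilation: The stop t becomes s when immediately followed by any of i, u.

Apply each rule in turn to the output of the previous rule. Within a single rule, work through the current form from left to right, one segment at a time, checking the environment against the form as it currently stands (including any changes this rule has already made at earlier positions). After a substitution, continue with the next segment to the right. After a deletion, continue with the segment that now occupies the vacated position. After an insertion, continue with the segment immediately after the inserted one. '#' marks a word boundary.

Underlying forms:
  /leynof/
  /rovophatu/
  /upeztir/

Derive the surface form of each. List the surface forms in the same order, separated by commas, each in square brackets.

[leynof], [rovophasu], [supezter]

/leynof/:
  Rule 1 Initial Consonant Epenthesis: no change — [leynof]
  Rule 2 Pre-Liquid Lowering: no change — [leynof]
  Rule 3 Palatal Assibilation: no change — [leynof]
/rovophatu/:
  Rule 1 Initial Consonant Epenthesis: no change — [rovophatu]
  Rule 2 Pre-Liquid Lowering: no change — [rovophatu]
  Rule 3 Palatal Assibilation: [rovophatu] → [rovophasu]
/upeztir/:
  Rule 1 Initial Consonant Epenthesis: [upeztir] → [tupeztir]
  Rule 2 Pre-Liquid Lowering: [tupeztir] → [tupezter]
  Rule 3 Palatal Assibilation: [tupezter] → [supezter]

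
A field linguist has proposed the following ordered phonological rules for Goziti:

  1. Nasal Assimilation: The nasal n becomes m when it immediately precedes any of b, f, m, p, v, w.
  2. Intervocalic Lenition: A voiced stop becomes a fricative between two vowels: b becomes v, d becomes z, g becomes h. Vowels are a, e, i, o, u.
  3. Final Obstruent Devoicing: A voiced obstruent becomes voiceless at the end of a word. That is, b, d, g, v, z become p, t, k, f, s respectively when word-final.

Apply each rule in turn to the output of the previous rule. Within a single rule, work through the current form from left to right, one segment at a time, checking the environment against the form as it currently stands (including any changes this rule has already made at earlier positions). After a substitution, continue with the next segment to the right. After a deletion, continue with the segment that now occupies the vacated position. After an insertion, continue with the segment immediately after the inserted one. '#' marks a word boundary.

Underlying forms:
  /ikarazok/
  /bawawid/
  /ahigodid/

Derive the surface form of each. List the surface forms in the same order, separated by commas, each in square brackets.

[ikarazok], [bawawit], [ahihozit]

/ikarazok/:
  1 Nasal Assimilation: no change — [ikarazok]
  2 Intervocalic Lenition: no change — [ikarazok]
  3 Final Obstruent Devoicing: no change — [ikarazok]
/bawawid/:
  1 Nasal Assimilation: no change — [bawawid]
  2 Intervocalic Lenition: no change — [bawawid]
  3 Final Obstruent Devoicing: [bawawid] → [bawawit]
/ahigodid/:
  1 Nasal Assimilation: no change — [ahigodid]
  2 Intervocalic Lenition: [ahigodid] → [ahihozid]
  3 Final Obstruent Devoicing: [ahihozid] → [ahihozit]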